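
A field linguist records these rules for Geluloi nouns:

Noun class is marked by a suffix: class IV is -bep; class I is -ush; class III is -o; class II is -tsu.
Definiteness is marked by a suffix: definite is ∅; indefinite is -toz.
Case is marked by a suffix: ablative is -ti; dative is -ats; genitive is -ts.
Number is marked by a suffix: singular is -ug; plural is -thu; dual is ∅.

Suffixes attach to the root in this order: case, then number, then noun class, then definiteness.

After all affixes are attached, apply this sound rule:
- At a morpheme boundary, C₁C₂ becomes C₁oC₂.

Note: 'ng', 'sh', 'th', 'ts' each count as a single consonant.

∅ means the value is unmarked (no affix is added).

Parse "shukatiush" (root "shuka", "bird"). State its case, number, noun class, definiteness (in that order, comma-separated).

ablative, dual, class I, definite

Segment: shuka-ti-ush.
case: -ti → ablative.
number: ∅ → dual.
noun class: -ush → class I.
definiteness: ∅ → definite.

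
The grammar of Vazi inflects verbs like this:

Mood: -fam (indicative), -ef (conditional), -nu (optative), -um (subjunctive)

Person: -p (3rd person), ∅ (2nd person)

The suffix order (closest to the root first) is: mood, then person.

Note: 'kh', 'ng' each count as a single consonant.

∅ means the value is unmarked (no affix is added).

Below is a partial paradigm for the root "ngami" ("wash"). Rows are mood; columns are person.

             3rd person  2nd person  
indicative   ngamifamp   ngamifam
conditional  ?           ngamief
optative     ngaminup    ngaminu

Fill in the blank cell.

ngamiefp

Attach mood conditional -ef → ngamief.
Attach person 3rd person -p → ngamiefp.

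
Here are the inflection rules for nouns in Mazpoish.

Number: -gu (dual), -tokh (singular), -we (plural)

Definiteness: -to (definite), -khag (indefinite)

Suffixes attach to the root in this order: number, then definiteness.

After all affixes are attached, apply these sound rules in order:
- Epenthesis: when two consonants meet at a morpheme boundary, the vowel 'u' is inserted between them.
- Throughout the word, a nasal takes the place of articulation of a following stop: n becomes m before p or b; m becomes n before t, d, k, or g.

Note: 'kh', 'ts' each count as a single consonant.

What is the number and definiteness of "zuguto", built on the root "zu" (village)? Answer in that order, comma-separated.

Segment: zu-gu-to.
number: -gu → dual.
definiteness: -to → definite.

dual, definite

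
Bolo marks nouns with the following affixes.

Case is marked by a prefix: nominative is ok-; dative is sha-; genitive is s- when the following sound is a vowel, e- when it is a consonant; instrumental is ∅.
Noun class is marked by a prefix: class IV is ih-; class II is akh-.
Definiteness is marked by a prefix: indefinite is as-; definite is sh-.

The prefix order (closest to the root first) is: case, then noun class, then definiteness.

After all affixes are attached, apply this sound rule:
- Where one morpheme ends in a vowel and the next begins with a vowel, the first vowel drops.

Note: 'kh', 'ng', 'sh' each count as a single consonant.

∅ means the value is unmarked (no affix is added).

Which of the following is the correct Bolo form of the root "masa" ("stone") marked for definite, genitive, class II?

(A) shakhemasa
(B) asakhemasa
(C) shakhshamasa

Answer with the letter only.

A

Attach case genitive e- (before consonant 'm') → emasa.
Attach noun class class II akh- → akhemasa.
Attach definiteness definite sh- → shakhemasa.
Vowel deletion: no change.
So the correct form is shakhemasa, option (A).
(B) asakhemasa is wrong: it uses indefinite instead of definite for definiteness.
(C) shakhshamasa is wrong: it uses dative instead of genitive for case.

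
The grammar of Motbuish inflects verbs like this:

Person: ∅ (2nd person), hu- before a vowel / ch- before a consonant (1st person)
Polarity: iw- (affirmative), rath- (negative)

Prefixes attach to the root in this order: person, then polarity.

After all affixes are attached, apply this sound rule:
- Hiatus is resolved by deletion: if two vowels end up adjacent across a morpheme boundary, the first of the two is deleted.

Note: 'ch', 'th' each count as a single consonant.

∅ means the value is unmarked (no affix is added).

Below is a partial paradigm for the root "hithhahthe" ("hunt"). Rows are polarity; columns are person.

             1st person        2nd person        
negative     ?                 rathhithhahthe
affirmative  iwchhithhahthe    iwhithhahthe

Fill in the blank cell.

rathchhithhahthe

Attach person 1st person ch- (before consonant 'h') → chhithhahthe.
Attach polarity negative rath- → rathchhithhahthe.
Vowel deletion: no change.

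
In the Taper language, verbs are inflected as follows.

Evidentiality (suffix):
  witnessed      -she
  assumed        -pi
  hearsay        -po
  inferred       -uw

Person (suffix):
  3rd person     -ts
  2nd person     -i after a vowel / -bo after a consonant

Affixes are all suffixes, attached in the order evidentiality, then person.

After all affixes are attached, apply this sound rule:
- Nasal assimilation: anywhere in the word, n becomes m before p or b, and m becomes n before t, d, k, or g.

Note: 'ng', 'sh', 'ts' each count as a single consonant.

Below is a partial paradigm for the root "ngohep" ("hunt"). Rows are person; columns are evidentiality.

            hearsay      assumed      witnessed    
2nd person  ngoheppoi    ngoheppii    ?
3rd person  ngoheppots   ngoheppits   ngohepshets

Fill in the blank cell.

Attach evidentiality witnessed -she → ngohepshe.
Attach person 2nd person -i (after vowel 'e') → ngohepshei.
Nasal assimilation: no change.

ngohepshei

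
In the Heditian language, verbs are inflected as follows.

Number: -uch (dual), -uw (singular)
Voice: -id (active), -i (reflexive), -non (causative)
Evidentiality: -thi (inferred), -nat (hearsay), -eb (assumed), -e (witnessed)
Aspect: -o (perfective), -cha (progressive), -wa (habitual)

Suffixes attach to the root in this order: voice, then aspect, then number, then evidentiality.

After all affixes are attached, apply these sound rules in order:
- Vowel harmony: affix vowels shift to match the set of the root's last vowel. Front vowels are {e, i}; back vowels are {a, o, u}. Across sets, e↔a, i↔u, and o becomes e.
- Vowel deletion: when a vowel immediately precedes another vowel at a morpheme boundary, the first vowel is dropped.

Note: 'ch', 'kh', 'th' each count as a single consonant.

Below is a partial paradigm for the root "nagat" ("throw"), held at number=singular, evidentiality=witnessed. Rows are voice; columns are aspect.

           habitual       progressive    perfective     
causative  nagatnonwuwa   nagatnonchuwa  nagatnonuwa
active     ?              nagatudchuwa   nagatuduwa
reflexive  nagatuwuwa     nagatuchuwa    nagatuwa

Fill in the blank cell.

nagatudwuwa

Attach voice active -id → nagatid.
Attach aspect habitual -wa → nagatidwa.
Attach number singular -uw → nagatidwauw.
Attach evidentiality witnessed -e → nagatidwauwe.
Apply vowel harmony: nagatidwauwe → nagatudwauwa.
Apply vowel deletion: nagatudwauwa → nagatudwuwa.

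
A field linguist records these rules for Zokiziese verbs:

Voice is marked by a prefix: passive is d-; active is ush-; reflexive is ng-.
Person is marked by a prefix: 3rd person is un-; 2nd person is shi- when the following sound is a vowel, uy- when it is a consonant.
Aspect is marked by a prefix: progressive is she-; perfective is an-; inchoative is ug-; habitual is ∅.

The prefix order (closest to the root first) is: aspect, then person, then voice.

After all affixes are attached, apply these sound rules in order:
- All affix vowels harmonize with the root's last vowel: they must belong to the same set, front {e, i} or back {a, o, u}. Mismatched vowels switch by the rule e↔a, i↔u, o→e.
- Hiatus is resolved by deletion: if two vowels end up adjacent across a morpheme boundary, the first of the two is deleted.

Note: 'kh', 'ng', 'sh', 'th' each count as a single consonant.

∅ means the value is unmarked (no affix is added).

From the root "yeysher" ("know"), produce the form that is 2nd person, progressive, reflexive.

Attach aspect progressive she- → sheyeysher.
Attach person 2nd person uy- (before consonant 'sh') → uysheyeysher.
Attach voice reflexive ng- → nguysheyeysher.
Apply vowel harmony: nguysheyeysher → ngiysheyeysher.
Vowel deletion: no change.

ngiysheyeysher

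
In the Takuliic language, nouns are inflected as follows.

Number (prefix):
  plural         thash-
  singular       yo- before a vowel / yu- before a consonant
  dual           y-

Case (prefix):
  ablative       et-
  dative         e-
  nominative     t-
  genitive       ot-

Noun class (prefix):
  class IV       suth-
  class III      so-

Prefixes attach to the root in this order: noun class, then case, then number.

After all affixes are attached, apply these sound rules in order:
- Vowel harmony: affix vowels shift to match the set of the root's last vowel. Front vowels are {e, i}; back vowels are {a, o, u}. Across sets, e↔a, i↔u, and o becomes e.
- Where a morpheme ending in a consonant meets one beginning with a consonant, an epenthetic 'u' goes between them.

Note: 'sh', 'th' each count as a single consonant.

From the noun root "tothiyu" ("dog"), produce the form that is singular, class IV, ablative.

Attach noun class class IV suth- → suthtothiyu.
Attach case ablative et- → etsuthtothiyu.
Attach number singular yo- (before vowel 'e') → yoetsuthtothiyu.
Apply vowel harmony: yoetsuthtothiyu → yoatsuthtothiyu.
Apply epenthesis: yoatsuthtothiyu → yoatusuthutothiyu.

yoatusuthutothiyu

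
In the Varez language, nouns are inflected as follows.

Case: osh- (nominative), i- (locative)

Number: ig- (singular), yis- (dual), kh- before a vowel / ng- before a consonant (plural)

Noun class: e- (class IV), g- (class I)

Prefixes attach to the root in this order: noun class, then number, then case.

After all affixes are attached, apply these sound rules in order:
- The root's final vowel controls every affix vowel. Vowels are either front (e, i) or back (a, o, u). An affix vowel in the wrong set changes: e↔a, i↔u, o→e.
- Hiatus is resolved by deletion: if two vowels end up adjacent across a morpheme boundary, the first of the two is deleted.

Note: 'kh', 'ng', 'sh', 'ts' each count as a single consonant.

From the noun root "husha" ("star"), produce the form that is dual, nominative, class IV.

oshyusahusha

Attach noun class class IV e- → ehusha.
Attach number dual yis- → yisehusha.
Attach case nominative osh- → oshyisehusha.
Apply vowel harmony: oshyisehusha → oshyusahusha.
Vowel deletion: no change.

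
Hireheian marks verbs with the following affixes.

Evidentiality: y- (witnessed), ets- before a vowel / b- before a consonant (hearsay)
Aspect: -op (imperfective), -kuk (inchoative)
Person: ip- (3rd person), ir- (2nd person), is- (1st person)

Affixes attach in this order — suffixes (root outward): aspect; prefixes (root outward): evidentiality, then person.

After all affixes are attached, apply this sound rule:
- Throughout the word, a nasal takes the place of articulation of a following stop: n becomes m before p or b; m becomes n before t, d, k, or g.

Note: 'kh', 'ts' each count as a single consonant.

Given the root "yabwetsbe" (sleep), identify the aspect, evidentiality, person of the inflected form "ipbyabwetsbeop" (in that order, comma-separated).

imperfective, hearsay, 3rd person

Segment: ip-b-yabwetsbe-op.
aspect: -op → imperfective.
evidentiality: ets/b- → hearsay.
person: ip- → 3rd person.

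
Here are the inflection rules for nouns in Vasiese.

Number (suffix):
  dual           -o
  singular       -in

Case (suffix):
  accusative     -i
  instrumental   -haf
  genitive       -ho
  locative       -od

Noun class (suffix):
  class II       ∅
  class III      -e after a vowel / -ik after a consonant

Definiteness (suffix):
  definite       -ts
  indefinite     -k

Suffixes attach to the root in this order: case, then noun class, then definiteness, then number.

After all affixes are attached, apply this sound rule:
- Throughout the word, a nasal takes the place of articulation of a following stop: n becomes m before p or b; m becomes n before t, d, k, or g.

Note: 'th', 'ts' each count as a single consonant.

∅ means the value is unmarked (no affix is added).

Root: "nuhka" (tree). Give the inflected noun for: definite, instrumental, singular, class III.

Attach case instrumental -haf → nuhkahaf.
Attach noun class class III -ik (after consonant 'f') → nuhkahafik.
Attach definiteness definite -ts → nuhkahafikts.
Attach number singular -in → nuhkahafiktsin.
Nasal assimilation: no change.

nuhkahafiktsin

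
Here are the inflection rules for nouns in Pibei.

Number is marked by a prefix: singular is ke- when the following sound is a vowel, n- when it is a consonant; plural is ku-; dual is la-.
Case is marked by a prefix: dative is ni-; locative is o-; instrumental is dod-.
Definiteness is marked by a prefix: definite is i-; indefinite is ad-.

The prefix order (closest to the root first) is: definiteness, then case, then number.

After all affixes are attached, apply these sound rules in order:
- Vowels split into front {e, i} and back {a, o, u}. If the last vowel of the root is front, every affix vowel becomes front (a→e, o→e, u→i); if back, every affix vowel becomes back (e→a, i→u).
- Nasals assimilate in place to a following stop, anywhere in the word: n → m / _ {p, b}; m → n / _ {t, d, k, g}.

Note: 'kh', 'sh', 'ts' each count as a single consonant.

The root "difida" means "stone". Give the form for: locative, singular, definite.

Attach definiteness definite i- → idifida.
Attach case locative o- → oidifida.
Attach number singular ke- (before vowel 'o') → keoidifida.
Apply vowel harmony: keoidifida → kaoudifida.
Nasal assimilation: no change.

kaoudifida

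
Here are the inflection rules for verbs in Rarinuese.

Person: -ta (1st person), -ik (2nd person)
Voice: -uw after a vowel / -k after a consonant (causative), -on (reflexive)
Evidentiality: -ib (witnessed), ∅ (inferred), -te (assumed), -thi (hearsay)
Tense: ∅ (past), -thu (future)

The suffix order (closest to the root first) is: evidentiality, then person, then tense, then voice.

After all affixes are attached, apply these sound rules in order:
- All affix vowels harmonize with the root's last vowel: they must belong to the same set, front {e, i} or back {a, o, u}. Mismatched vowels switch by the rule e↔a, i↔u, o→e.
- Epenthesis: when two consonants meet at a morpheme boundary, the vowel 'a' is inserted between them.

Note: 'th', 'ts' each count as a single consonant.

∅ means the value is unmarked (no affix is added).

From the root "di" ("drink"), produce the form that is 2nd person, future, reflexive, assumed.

diteikathien

Attach evidentiality assumed -te → dite.
Attach person 2nd person -ik → diteik.
Attach tense future -thu → diteikthu.
Attach voice reflexive -on → diteikthuon.
Apply vowel harmony: diteikthuon → diteikthien.
Apply epenthesis: diteikthien → diteikathien.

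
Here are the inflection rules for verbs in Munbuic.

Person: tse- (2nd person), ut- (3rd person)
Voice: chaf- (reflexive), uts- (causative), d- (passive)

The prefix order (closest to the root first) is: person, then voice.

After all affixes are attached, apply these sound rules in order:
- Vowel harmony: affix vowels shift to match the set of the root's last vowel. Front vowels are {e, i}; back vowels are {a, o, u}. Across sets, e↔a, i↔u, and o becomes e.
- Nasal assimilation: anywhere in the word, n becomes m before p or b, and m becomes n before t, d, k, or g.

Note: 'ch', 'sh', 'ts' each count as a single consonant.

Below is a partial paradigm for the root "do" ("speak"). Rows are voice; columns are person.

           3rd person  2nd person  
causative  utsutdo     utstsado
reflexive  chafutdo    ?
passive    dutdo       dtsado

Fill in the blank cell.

Attach person 2nd person tse- → tsedo.
Attach voice reflexive chaf- → chaftsedo.
Apply vowel harmony: chaftsedo → chaftsado.
Nasal assimilation: no change.

chaftsado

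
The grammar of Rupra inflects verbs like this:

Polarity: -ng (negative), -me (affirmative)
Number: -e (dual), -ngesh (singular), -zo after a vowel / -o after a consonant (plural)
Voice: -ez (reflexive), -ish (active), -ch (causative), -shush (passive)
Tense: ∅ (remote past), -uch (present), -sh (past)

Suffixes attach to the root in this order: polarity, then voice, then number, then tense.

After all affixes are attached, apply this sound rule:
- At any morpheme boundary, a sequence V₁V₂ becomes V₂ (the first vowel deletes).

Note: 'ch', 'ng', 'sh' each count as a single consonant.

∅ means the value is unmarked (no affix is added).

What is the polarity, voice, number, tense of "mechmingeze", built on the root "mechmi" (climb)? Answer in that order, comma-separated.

negative, reflexive, dual, remote past

Segment: mechmi-ng-ez-e.
polarity: -ng → negative.
voice: -ez → reflexive.
number: -e → dual.
tense: ∅ → remote past.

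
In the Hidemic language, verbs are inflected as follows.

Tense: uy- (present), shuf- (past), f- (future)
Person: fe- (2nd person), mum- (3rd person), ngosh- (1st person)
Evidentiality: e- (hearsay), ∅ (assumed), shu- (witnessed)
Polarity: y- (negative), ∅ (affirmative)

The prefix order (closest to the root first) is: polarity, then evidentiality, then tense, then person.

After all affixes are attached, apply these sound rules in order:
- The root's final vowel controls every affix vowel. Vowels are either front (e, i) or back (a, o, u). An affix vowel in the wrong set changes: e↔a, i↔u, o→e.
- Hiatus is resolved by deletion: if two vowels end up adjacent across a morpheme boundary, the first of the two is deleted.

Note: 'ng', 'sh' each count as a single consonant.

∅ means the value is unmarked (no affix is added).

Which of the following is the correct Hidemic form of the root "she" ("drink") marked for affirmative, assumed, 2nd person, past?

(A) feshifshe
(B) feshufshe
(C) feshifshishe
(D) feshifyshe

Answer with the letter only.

polarity = affirmative: zero marking, form stays she.
evidentiality = assumed: zero marking, form stays she.
Attach tense past shuf- → shufshe.
Attach person 2nd person fe- → feshufshe.
Apply vowel harmony: feshufshe → feshifshe.
Vowel deletion: no change.
So the correct form is feshifshe, option (A).
(D) feshifyshe is wrong: it uses negative instead of affirmative for polarity.
(B) feshufshe is wrong: it fails to apply the sound rule(s).
(C) feshifshishe is wrong: it uses witnessed instead of assumed for evidentiality.

A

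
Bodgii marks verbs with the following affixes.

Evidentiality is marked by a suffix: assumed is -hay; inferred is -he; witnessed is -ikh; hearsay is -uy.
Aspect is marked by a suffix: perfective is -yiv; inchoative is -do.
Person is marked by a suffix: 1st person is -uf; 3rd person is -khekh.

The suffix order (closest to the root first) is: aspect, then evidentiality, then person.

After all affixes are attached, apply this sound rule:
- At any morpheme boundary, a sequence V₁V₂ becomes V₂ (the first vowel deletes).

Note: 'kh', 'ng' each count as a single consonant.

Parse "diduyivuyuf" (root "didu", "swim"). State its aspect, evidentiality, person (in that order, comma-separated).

Segment: didu-yiv-uy-uf.
aspect: -yiv → perfective.
evidentiality: -uy → hearsay.
person: -uf → 1st person.

perfective, hearsay, 1st person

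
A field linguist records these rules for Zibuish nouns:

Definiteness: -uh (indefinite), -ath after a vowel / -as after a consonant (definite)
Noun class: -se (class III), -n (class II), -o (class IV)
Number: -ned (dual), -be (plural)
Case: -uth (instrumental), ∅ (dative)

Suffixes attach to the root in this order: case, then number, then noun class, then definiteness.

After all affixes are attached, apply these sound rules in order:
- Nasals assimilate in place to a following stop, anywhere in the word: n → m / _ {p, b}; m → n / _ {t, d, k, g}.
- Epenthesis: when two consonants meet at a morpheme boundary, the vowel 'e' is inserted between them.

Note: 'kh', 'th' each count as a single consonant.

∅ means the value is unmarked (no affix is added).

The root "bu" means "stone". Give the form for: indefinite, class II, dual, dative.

case = dative: zero marking, form stays bu.
Attach number dual -ned → buned.
Attach noun class class II -n → bunedn.
Attach definiteness indefinite -uh → bunednuh.
Nasal assimilation: no change.
Apply epenthesis: bunednuh → bunedenuh.

bunedenuh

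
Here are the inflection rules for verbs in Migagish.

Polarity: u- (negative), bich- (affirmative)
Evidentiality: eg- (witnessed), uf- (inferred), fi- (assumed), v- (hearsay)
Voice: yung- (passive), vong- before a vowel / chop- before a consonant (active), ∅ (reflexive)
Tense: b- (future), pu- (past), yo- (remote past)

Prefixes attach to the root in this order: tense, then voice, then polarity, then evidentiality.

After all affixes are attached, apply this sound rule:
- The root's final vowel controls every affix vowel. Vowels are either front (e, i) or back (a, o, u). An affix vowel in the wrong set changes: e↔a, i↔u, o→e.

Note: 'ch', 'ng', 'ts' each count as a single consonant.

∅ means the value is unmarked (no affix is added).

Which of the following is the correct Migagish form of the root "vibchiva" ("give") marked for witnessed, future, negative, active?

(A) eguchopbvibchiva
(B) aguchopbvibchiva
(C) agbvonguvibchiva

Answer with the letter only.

Attach tense future b- → bvibchiva.
Attach voice active chop- (before consonant 'b') → chopbvibchiva.
Attach polarity negative u- → uchopbvibchiva.
Attach evidentiality witnessed eg- → eguchopbvibchiva.
Apply vowel harmony: eguchopbvibchiva → aguchopbvibchiva.
So the correct form is aguchopbvibchiva, option (B).
(C) agbvonguvibchiva is wrong: it has the affixes in the wrong order.
(A) eguchopbvibchiva is wrong: it fails to apply the sound rule(s).

B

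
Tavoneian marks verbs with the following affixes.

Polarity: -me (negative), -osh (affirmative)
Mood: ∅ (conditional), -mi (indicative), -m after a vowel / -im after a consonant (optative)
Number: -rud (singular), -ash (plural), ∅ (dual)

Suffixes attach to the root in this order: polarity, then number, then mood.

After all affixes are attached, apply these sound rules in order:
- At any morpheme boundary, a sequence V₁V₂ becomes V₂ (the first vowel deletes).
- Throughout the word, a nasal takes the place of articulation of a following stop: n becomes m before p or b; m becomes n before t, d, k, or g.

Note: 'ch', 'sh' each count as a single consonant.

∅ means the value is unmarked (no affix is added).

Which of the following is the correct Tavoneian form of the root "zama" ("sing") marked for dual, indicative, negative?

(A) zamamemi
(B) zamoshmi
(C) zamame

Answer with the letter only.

Attach polarity negative -me → zamame.
number = dual: zero marking, form stays zamame.
Attach mood indicative -mi → zamamemi.
Vowel deletion: no change.
Nasal assimilation: no change.
So the correct form is zamamemi, option (A).
(B) zamoshmi is wrong: it uses affirmative instead of negative for polarity.
(C) zamame is wrong: it uses conditional instead of indicative for mood.

A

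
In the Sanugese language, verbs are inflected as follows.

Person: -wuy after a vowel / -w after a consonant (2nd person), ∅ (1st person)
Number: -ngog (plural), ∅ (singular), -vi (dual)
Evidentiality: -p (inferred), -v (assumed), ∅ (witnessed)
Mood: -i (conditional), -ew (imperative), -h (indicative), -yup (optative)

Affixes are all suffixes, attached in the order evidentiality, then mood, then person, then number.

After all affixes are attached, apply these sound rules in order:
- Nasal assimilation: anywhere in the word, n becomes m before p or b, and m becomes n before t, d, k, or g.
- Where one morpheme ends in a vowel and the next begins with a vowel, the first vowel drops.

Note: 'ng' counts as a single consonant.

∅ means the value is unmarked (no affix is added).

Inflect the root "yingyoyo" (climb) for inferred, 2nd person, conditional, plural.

Attach evidentiality inferred -p → yingyoyop.
Attach mood conditional -i → yingyoyopi.
Attach person 2nd person -wuy (after vowel 'i') → yingyoyopiwuy.
Attach number plural -ngog → yingyoyopiwuyngog.
Nasal assimilation: no change.
Vowel deletion: no change.

yingyoyopiwuyngog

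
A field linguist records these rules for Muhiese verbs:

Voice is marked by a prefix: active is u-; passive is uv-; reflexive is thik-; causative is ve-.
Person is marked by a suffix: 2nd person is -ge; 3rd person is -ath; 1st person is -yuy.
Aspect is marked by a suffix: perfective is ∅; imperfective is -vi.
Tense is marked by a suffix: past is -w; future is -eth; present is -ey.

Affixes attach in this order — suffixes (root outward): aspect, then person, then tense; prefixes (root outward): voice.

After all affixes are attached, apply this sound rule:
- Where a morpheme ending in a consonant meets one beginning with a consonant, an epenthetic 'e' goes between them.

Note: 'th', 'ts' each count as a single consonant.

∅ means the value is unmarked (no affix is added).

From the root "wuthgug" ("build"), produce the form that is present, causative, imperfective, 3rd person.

Attach voice causative ve- → vewuthgug.
Attach aspect imperfective -vi → vewuthgugvi.
Attach person 3rd person -ath → vewuthgugviath.
Attach tense present -ey → vewuthgugviathey.
Apply epenthesis: vewuthgugviathey → vewuthgugeviathey.

vewuthgugeviathey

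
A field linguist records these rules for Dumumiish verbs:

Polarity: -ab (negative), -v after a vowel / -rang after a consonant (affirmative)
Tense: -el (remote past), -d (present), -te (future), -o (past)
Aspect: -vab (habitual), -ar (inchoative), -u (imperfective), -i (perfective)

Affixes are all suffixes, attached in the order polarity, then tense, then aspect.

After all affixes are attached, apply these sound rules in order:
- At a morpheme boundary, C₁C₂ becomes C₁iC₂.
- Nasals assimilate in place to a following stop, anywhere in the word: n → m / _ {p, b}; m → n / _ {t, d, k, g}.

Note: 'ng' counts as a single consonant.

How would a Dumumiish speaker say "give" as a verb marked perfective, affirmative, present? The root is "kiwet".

Attach polarity affirmative -rang (after consonant 't') → kiwetrang.
Attach tense present -d → kiwetrangd.
Attach aspect perfective -i → kiwetrangdi.
Apply epenthesis: kiwetrangdi → kiwetirangidi.
Nasal assimilation: no change.

kiwetirangidi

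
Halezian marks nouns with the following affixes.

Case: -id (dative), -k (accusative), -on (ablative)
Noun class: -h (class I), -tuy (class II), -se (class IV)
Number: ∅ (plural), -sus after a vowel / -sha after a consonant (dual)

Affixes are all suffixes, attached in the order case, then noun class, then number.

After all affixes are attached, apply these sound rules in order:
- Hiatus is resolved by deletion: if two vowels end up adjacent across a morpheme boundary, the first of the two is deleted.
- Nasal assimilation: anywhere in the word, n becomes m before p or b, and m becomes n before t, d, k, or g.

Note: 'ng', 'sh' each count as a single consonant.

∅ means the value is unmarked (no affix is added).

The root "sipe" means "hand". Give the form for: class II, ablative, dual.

Attach case ablative -on → sipeon.
Attach noun class class II -tuy → sipeontuy.
Attach number dual -sha (after consonant 'y') → sipeontuysha.
Apply vowel deletion: sipeontuysha → sipontuysha.
Nasal assimilation: no change.

sipontuysha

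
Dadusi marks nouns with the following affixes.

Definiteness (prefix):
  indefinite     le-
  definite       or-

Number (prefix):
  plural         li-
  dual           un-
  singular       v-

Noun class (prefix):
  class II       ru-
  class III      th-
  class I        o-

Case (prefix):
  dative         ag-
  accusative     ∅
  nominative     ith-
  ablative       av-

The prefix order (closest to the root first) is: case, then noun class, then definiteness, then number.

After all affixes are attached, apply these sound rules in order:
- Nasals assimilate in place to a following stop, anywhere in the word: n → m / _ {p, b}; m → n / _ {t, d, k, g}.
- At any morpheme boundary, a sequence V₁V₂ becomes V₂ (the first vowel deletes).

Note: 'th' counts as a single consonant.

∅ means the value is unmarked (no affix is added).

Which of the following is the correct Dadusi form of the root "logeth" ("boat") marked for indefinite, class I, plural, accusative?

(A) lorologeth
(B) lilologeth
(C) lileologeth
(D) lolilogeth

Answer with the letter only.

B

case = accusative: zero marking, form stays logeth.
Attach noun class class I o- → ologeth.
Attach definiteness indefinite le- → leologeth.
Attach number plural li- → lileologeth.
Nasal assimilation: no change.
Apply vowel deletion: lileologeth → lilologeth.
So the correct form is lilologeth, option (B).
(A) lorologeth is wrong: it uses definite instead of indefinite for definiteness.
(C) lileologeth is wrong: it fails to apply the sound rule(s).
(D) lolilogeth is wrong: it has the affixes in the wrong order.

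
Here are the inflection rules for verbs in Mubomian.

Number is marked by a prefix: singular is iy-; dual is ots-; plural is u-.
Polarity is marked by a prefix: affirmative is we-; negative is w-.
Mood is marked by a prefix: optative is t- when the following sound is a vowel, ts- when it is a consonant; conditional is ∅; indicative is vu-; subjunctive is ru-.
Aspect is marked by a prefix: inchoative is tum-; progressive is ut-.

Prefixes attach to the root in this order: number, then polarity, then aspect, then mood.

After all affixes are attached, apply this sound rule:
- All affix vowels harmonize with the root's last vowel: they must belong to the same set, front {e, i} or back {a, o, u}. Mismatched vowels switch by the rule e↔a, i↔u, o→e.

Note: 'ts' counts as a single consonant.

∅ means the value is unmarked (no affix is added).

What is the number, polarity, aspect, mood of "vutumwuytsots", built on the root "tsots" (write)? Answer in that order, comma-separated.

Segment: vu-tum-w-iy-tsots.
number: iy- → singular.
polarity: w- → negative.
aspect: tum- → inchoative.
mood: vu- → indicative.

singular, negative, inchoative, indicative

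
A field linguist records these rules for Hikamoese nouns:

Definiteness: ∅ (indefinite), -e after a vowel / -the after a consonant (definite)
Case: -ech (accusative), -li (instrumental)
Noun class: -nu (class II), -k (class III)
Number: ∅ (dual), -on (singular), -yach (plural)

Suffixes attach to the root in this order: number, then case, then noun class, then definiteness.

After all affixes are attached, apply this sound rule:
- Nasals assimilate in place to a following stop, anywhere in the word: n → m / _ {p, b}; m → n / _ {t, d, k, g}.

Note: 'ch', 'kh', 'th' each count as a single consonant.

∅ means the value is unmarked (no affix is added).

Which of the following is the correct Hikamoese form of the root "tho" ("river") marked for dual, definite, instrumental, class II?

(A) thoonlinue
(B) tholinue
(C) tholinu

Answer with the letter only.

number = dual: zero marking, form stays tho.
Attach case instrumental -li → tholi.
Attach noun class class II -nu → tholinu.
Attach definiteness definite -e (after vowel 'u') → tholinue.
Nasal assimilation: no change.
So the correct form is tholinue, option (B).
(C) tholinu is wrong: it uses indefinite instead of definite for definiteness.
(A) thoonlinue is wrong: it uses singular instead of dual for number.

B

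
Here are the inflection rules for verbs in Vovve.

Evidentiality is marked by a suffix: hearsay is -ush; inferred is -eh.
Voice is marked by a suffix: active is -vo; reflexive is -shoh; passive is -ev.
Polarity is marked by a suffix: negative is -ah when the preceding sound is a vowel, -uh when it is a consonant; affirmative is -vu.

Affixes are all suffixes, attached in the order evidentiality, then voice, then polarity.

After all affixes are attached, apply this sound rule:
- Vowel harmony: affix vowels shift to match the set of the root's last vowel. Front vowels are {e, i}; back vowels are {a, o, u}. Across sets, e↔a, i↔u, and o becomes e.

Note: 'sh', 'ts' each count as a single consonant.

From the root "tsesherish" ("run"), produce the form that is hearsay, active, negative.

Attach evidentiality hearsay -ush → tsesherishush.
Attach voice active -vo → tsesherishushvo.
Attach polarity negative -ah (after vowel 'o') → tsesherishushvoah.
Apply vowel harmony: tsesherishushvoah → tsesherishishveeh.

tsesherishishveeh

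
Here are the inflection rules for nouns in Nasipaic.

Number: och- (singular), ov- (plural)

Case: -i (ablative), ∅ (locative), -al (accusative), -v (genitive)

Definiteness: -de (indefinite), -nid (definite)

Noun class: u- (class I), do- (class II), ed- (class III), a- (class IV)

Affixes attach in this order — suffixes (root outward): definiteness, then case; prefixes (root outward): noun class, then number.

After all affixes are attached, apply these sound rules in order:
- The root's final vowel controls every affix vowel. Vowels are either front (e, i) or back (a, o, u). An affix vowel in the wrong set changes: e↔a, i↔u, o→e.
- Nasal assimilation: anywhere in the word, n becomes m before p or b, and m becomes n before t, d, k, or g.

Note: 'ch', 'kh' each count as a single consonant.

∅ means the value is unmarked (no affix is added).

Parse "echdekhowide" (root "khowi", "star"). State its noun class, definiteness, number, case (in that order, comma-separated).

Segment: och-do-khowi-de.
noun class: do- → class II.
definiteness: -de → indefinite.
number: och- → singular.
case: ∅ → locative.

class II, indefinite, singular, locative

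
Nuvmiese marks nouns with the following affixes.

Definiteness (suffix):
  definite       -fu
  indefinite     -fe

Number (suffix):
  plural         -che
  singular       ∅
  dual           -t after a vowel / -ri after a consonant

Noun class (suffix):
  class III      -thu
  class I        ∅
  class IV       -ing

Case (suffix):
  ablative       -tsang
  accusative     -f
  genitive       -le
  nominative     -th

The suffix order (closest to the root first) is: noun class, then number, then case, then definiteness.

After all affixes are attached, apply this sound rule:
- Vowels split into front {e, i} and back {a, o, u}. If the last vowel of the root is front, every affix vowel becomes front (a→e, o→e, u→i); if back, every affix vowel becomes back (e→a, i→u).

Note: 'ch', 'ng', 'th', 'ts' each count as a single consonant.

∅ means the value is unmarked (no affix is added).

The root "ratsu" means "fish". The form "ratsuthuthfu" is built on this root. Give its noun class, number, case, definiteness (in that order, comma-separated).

Segment: ratsu-thu-th-fu.
noun class: -thu → class III.
number: ∅ → singular.
case: -th → nominative.
definiteness: -fu → definite.

class III, singular, nominative, definite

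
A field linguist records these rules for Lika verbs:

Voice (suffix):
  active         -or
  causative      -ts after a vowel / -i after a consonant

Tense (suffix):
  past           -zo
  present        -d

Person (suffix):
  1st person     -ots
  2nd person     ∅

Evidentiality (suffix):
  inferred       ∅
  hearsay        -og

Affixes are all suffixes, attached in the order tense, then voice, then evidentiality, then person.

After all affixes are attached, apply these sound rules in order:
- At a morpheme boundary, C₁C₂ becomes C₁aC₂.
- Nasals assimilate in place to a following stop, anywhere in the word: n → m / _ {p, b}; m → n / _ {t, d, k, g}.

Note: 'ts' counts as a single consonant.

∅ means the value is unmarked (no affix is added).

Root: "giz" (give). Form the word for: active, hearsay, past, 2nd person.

Attach tense past -zo → gizzo.
Attach voice active -or → gizzoor.
Attach evidentiality hearsay -og → gizzoorog.
person = 2nd person: zero marking, form stays gizzoorog.
Apply epenthesis: gizzoorog → gizazoorog.
Nasal assimilation: no change.

gizazoorog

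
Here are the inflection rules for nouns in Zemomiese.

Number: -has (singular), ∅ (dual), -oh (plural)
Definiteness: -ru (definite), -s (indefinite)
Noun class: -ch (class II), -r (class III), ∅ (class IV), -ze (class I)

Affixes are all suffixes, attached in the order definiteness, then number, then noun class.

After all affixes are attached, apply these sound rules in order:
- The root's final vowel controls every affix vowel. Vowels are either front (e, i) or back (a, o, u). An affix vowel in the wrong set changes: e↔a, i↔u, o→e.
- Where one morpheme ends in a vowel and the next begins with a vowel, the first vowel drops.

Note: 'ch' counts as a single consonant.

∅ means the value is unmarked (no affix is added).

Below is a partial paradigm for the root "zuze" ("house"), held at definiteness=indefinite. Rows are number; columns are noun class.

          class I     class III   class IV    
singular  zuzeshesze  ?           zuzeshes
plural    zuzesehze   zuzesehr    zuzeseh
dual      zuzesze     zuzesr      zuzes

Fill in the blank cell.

zuzeshesr

Attach definiteness indefinite -s → zuzes.
Attach number singular -has → zuzeshas.
Attach noun class class III -r → zuzeshasr.
Apply vowel harmony: zuzeshasr → zuzeshesr.
Vowel deletion: no change.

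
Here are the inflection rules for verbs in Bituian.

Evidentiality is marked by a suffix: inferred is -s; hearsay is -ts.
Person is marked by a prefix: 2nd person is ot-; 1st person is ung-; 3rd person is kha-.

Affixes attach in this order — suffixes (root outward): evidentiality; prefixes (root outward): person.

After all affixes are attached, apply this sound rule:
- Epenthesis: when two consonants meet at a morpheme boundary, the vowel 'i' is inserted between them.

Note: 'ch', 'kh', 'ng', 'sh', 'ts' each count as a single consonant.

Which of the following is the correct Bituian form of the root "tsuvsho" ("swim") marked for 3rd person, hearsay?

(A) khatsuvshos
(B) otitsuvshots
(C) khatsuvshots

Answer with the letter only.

Attach person 3rd person kha- → khatsuvsho.
Attach evidentiality hearsay -ts → khatsuvshots.
Epenthesis: no change.
So the correct form is khatsuvshots, option (C).
(A) khatsuvshos is wrong: it uses inferred instead of hearsay for evidentiality.
(B) otitsuvshots is wrong: it uses 2nd person instead of 3rd person for person.

C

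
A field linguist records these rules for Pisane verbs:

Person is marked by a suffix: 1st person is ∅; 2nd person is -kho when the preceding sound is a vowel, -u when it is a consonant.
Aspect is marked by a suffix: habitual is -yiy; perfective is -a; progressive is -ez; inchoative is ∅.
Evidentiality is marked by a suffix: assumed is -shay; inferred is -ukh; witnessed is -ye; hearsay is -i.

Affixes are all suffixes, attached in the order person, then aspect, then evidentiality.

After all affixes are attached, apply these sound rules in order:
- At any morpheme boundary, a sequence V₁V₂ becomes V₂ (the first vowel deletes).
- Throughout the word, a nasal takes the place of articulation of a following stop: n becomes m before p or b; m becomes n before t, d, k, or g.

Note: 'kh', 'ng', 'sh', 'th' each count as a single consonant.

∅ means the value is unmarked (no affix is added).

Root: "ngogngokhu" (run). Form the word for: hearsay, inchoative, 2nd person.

ngogngokhukhi

Attach person 2nd person -kho (after vowel 'u') → ngogngokhukho.
aspect = inchoative: zero marking, form stays ngogngokhukho.
Attach evidentiality hearsay -i → ngogngokhukhoi.
Apply vowel deletion: ngogngokhukhoi → ngogngokhukhi.
Nasal assimilation: no change.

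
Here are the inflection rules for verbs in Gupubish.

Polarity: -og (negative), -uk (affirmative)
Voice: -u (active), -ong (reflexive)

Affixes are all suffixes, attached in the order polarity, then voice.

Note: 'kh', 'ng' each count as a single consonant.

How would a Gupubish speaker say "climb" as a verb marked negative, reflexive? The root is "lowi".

Attach polarity negative -og → lowiog.
Attach voice reflexive -ong → lowiogong.

lowiogong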